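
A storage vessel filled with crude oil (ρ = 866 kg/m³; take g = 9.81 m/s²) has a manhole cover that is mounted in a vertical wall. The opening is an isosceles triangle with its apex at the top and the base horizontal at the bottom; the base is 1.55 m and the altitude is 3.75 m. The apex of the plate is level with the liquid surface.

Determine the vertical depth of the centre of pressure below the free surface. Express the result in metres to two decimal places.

γ = ρg = 866 × 9.81 / 1000 = 8.49546 kN/m³.
With the apex up, the centroid sits 2h/3 = 2 × 3.75/3 = 2.5 m below the apex, so the centroid depth is h_c = 2.5 m.
A = ½ × 1.55 × 3.75 = 2.90625 m².
Resultant F = γ·h_c·A = 8.49546 × 2.5 × 2.90625 = 61.7248 kN.
I_c = b·h³/36 = 1.55 × 3.75³/36 = 2.27051 m⁴.
Centre of pressure: y_p = y_c + I_c/(y_c·A) = 2.5 + 2.27051/(2.5 × 2.90625) = 2.5 + 0.3125 = 2.8125 m along the plane.

h_p = 2.81 m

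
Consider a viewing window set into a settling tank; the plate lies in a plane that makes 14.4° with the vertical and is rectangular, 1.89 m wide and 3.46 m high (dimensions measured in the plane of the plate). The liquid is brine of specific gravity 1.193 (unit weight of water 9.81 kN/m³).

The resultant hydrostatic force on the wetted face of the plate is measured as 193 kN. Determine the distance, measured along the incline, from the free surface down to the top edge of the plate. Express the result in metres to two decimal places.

γ = 1.193 × 9.81 = 11.70333 kN/m³.
A = 1.89 × 3.46 = 6.5394 m².
From F = γ·h_c·A, the centroid depth is h_c = 193/(11.70333 × 6.5394) = 2.5218 m.
The plate makes 14.4° with the vertical, i.e. θ = 90° − 14.4° = 75.6° to the horizontal. Measuring y along the incline from the free-surface line, vertical depth h = y·sinθ with sinθ = 0.968583.
Along the incline, y_c = h_c/sinθ = 2.5218/0.968583 = 2.6036 m.
The centroid lies 3.46/2 = 1.73 m below the top edge, so the top edge sits at y_top = 2.6036 − 1.73 = 0.8736 m along the incline.

y_top ≈ 0.87 m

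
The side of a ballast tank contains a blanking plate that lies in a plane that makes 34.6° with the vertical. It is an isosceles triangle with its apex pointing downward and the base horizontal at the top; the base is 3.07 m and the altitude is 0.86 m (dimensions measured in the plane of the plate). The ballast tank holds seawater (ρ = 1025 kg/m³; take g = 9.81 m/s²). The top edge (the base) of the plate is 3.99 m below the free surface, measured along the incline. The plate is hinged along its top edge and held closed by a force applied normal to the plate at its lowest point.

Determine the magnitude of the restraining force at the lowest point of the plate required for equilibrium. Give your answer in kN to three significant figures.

P ≈ 16.1 kN

γ = ρg = 1025 × 9.81 / 1000 = 10.05525 kN/m³.
The plate makes 34.6° with the vertical, i.e. θ = 90° − 34.6° = 55.4° to the horizontal. Measuring y along the incline from the free-surface line, vertical depth h = y·sinθ with sinθ = 0.823136.
With the apex down, the centroid sits h/3 = 0.86/3 = 0.286667 m below the base (the top edge), so y_c = 3.99 + 0.286667 = 4.27667 m and h_c = 4.27667 × 0.823136 = 3.52028 m.
A = ½ × 3.07 × 0.86 = 1.3201 m².
Resultant F = γ·h_c·A = 10.05525 × 3.52028 × 1.3201 = 46.728 kN.
I_c = b·h³/36 = 3.07 × 0.86³/36 = 0.0542414 m⁴.
Centre of pressure: y_p = y_c + I_c/(y_c·A) = 4.27667 + 0.0542414/(4.27667 × 1.3201) = 4.27667 + 0.00960768 = 4.28628 m along the plane.
The resultant acts 0.286667 + 0.00960768 = 0.296275 m (along the plate) below the hinge at the top edge, so the moment about the hinge is M = F × 0.296275 = 46.728 × 0.296275 = 13.8443 kN·m.
A normal force at the bottom, 0.86 m from the hinge, must supply this moment: P = 13.8443/0.86 = 16.098 kN.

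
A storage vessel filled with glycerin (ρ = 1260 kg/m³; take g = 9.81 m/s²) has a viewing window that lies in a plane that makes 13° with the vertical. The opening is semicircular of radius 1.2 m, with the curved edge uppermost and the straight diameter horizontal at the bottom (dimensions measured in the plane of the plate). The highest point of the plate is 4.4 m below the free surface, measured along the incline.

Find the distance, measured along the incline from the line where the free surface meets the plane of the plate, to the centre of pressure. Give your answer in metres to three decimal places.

y_p = 5.110 m

γ = ρg = 1260 × 9.81 / 1000 = 12.3606 kN/m³.
The plate makes 13° with the vertical, i.e. θ = 90° − 13° = 77° to the horizontal. Measuring y along the incline from the free-surface line, vertical depth h = y·sinθ with sinθ = 0.974370.
The centroid lies 4r/(3π) = 0.509296 m above the diameter, so r − 4r/(3π) = 1.2 − 0.509296 = 0.690704 m below the topmost point, so y_c = 4.4 + 0.690704 = 5.0907 m and h_c = 5.0907 × 0.974370 = 4.96023 m.
A = πr²/2 = π × 1.2²/2 = 2.26195 m².
Resultant F = γ·h_c·A = 12.3606 × 4.96023 × 2.26195 = 138.683 kN.
I_c = (π/8 − 8/(9π))·r⁴ = 0.109757 × 1.2⁴ = 0.227592 m⁴.
Centre of pressure: y_p = y_c + I_c/(y_c·A) = 5.0907 + 0.227592/(5.0907 × 2.26195) = 5.0907 + 0.019765 = 5.11046 m along the plane.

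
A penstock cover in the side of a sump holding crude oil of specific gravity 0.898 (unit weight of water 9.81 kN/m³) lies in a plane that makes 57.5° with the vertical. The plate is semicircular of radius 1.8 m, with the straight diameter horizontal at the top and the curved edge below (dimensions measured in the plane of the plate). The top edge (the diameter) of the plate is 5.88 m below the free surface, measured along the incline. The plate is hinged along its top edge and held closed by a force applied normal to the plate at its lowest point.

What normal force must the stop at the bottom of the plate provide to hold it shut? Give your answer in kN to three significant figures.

P ≈ 71.0 kN

γ = 0.898 × 9.81 = 8.80938 kN/m³.
The plate makes 57.5° with the vertical, i.e. θ = 90° − 57.5° = 32.5° to the horizontal. Measuring y along the incline from the free-surface line, vertical depth h = y·sinθ with sinθ = 0.537300.
The centroid of a semicircle lies 4r/(3π) = 0.763944 m from the diameter, here below the top edge, so y_c = 5.88 + 0.763944 = 6.64394 m and h_c = 6.64394 × 0.537300 = 3.56979 m.
A = πr²/2 = π × 1.8²/2 = 5.08938 m².
Resultant F = γ·h_c·A = 8.80938 × 3.56979 × 5.08938 = 160.049 kN.
I_c = (π/8 − 8/(9π))·r⁴ = 0.109757 × 1.8⁴ = 1.15219 m⁴.
Centre of pressure: y_p = y_c + I_c/(y_c·A) = 6.64394 + 1.15219/(6.64394 × 5.08938) = 6.64394 + 0.0340748 = 6.67801 m along the plane.
The resultant acts 0.763944 + 0.0340748 = 0.798019 m (along the plate) below the hinge at the top edge, so the moment about the hinge is M = F × 0.798019 = 160.049 × 0.798019 = 127.722 kN·m.
A normal force at the bottom, 1.8 m from the hinge, must supply this moment: P = 127.722/1.8 = 70.9567 kN.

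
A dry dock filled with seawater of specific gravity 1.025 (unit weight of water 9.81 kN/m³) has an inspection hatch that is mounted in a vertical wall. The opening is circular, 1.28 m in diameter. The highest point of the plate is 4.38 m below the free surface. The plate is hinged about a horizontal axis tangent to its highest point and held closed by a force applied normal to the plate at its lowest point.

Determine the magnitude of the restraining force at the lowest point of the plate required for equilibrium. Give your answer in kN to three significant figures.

γ = 1.025 × 9.81 = 10.05525 kN/m³.
The centroid is at the centre, 0.64 m below the top of the plate, so the centroid depth is h_c = 4.38 + 0.64 = 5.02 m.
A = π(0.64)² = 1.2868 m².
Resultant F = γ·h_c·A = 10.05525 × 5.02 × 1.2868 = 64.9543 kN.
I_c = πr⁴/4 = π × 0.64⁴/4 = 0.131768 m⁴.
Centre of pressure: y_p = y_c + I_c/(y_c·A) = 5.02 + 0.131768/(5.02 × 1.2868) = 5.02 + 0.0203984 = 5.0404 m along the plane.
The resultant acts 0.64 + 0.0203984 = 0.660398 m (along the plate) below the hinge at the top edge, so the moment about the hinge is M = F × 0.660398 = 64.9543 × 0.660398 = 42.8957 kN·m.
A normal force at the bottom, 1.28 m from the hinge, must supply this moment: P = 42.8957/1.28 = 33.5123 kN.

P ≈ 33.5 kN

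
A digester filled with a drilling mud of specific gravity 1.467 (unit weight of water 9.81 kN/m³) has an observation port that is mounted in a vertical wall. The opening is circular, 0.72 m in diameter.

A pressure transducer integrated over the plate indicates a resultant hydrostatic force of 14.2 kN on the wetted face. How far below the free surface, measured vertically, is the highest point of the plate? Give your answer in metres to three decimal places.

d_top ≈ 2.063 m

γ = 1.467 × 9.81 = 14.39127 kN/m³.
A = π(0.36)² = 0.40715 m².
From F = γ·h_c·A, the centroid depth is h_c = 14.2/(14.39127 × 0.40715) = 2.42345 m.
The centroid is at the centre, 0.36 m below the top of the plate, so the highest point sits at h_top = 2.42345 − 0.36 = 2.06345 m below the surface.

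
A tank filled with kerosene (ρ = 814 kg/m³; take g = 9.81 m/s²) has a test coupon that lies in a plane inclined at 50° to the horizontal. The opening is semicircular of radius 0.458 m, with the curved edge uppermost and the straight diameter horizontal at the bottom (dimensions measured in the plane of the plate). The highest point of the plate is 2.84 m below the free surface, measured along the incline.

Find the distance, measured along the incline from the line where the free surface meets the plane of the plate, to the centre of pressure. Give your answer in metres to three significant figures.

y_p = 3.11 m

γ = ρg = 814 × 9.81 / 1000 = 7.98534 kN/m³.
Let θ = 50° be the plate's angle to the horizontal; measure y along the incline from where the plane meets the free surface. Vertical depth h = y·sinθ with sinθ = 0.766044.
The centroid lies 4r/(3π) = 0.194381 m above the diameter, so r − 4r/(3π) = 0.458 − 0.194381 = 0.263619 m below the topmost point, so y_c = 2.84 + 0.263619 = 3.10362 m and h_c = 3.10362 × 0.766044 = 2.37751 m.
A = πr²/2 = π × 0.458²/2 = 0.329497 m².
Resultant F = γ·h_c·A = 7.98534 × 2.37751 × 0.329497 = 6.25557 kN.
I_c = (π/8 − 8/(9π))·r⁴ = 0.109757 × 0.458⁴ = 0.00482941 m⁴.
Centre of pressure: y_p = y_c + I_c/(y_c·A) = 3.10362 + 0.00482941/(3.10362 × 0.329497) = 3.10362 + 0.00472252 = 3.10834 m along the plane.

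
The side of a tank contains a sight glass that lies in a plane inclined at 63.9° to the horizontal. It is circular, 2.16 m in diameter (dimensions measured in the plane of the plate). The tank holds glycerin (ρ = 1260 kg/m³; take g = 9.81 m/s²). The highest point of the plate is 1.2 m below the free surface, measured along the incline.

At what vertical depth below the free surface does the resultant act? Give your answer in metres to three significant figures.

h_p = 2.16 m

γ = ρg = 1260 × 9.81 / 1000 = 12.3606 kN/m³.
Let θ = 63.9° be the plate's angle to the horizontal; measure y along the incline from where the plane meets the free surface. Vertical depth h = y·sinθ with sinθ = 0.898028.
The centroid is at the centre, 1.08 m below the top of the plate, so y_c = 1.2 + 1.08 = 2.28 m and h_c = 2.28 × 0.898028 = 2.0475 m.
A = π(1.08)² = 3.66435 m².
Resultant F = γ·h_c·A = 12.3606 × 2.0475 × 3.66435 = 92.7386 kN.
I_c = πr⁴/4 = π × 1.08⁴/4 = 1.06853 m⁴.
Centre of pressure: y_p = y_c + I_c/(y_c·A) = 2.28 + 1.06853/(2.28 × 3.66435) = 2.28 + 0.127895 = 2.40789 m along the plane.
Vertically, h_p = y_p·sinθ = 2.40789 × 0.898028 = 2.16235 m.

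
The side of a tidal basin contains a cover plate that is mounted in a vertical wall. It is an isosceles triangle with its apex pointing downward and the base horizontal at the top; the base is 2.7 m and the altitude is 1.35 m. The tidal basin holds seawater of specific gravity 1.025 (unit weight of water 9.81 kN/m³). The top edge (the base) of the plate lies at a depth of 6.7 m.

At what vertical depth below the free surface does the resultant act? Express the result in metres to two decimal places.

γ = 1.025 × 9.81 = 10.05525 kN/m³.
With the apex down, the centroid sits h/3 = 1.35/3 = 0.45 m below the base (the top edge), so the centroid depth is h_c = 6.7 + 0.45 = 7.15 m.
A = ½ × 2.7 × 1.35 = 1.8225 m².
Resultant F = γ·h_c·A = 10.05525 × 7.15 × 1.8225 = 131.029 kN.
I_c = b·h³/36 = 2.7 × 1.35³/36 = 0.184528 m⁴.
Centre of pressure: y_p = y_c + I_c/(y_c·A) = 7.15 + 0.184528/(7.15 × 1.8225) = 7.15 + 0.0141608 = 7.16416 m along the plane.

h_p = 7.16 m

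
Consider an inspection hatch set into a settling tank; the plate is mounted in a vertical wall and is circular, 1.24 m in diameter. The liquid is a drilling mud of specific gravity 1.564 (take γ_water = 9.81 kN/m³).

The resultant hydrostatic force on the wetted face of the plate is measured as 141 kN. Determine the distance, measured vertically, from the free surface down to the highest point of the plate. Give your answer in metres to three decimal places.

γ = 1.564 × 9.81 = 15.34284 kN/m³.
A = π(0.62)² = 1.20763 m².
From F = γ·h_c·A, the centroid depth is h_c = 141/(15.34284 × 1.20763) = 7.60991 m.
The centroid is at the centre, 0.62 m below the top of the plate, so the highest point sits at h_top = 7.60991 − 0.62 = 6.98991 m below the surface.

d_top ≈ 6.990 m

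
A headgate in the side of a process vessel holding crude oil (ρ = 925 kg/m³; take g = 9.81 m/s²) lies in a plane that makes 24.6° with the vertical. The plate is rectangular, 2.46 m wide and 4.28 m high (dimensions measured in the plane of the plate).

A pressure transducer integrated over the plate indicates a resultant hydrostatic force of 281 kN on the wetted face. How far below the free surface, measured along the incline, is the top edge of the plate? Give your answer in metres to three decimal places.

γ = ρg = 925 × 9.81 / 1000 = 9.07425 kN/m³.
A = 2.46 × 4.28 = 10.5288 m².
From F = γ·h_c·A, the centroid depth is h_c = 281/(9.07425 × 10.5288) = 2.94115 m.
The plate makes 24.6° with the vertical, i.e. θ = 90° − 24.6° = 65.4° to the horizontal. Measuring y along the incline from the free-surface line, vertical depth h = y·sinθ with sinθ = 0.909236.
Along the incline, y_c = h_c/sinθ = 2.94115/0.909236 = 3.23475 m.
The centroid lies 4.28/2 = 2.14 m below the top edge, so the top edge sits at y_top = 3.23475 − 2.14 = 1.09475 m along the incline.

y_top ≈ 1.095 m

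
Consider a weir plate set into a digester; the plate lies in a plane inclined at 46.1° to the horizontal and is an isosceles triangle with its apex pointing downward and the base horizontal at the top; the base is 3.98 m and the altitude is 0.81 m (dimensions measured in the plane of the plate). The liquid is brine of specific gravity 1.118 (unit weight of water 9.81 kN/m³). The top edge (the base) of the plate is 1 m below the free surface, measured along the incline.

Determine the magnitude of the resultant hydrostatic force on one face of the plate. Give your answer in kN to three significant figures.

γ = 1.118 × 9.81 = 10.96758 kN/m³.
Let θ = 46.1° be the plate's angle to the horizontal; measure y along the incline from where the plane meets the free surface. Vertical depth h = y·sinθ with sinθ = 0.720551.
With the apex down, the centroid sits h/3 = 0.81/3 = 0.27 m below the base (the top edge), so y_c = 1 + 0.27 = 1.27 m and h_c = 1.27 × 0.720551 = 0.9151 m.
A = ½ × 3.98 × 0.81 = 1.6119 m².
Resultant F = γ·h_c·A = 10.96758 × 0.9151 × 1.6119 = 16.1777 kN.

F ≈ 16.2 kN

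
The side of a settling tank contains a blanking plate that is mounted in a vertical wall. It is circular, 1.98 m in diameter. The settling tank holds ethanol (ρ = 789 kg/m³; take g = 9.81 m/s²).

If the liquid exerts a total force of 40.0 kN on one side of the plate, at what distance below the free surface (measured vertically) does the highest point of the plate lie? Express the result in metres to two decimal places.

d_top ≈ 0.69 m

γ = ρg = 789 × 9.81 / 1000 = 7.74009 kN/m³.
A = π(0.99)² = 3.07907 m².
From F = γ·h_c·A, the centroid depth is h_c = 40.0/(7.74009 × 3.07907) = 1.6784 m.
The centroid is at the centre, 0.99 m below the top of the plate, so the highest point sits at h_top = 1.6784 − 0.99 = 0.6884 m below the surface.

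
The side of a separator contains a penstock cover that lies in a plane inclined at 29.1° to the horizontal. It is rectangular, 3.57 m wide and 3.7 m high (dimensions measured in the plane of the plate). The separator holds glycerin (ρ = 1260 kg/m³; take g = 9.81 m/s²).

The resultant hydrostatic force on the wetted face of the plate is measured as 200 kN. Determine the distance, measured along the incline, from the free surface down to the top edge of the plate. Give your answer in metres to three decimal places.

γ = ρg = 1260 × 9.81 / 1000 = 12.3606 kN/m³.
A = 3.57 × 3.7 = 13.209 m².
From F = γ·h_c·A, the centroid depth is h_c = 200/(12.3606 × 13.209) = 1.22496 m.
Let θ = 29.1° be the plate's angle to the horizontal; measure y along the incline from where the plane meets the free surface. Vertical depth h = y·sinθ with sinθ = 0.486335.
Along the incline, y_c = h_c/sinθ = 1.22496/0.486335 = 2.51876 m.
The centroid lies 3.7/2 = 1.85 m below the top edge, so the top edge sits at y_top = 2.51876 − 1.85 = 0.66876 m along the incline.

y_top ≈ 0.669 m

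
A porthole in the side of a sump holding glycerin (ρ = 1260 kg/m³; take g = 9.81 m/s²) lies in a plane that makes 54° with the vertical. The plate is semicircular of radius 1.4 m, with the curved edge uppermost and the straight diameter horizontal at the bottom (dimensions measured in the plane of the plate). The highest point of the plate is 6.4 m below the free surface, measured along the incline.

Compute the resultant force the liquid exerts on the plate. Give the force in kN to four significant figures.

γ = ρg = 1260 × 9.81 / 1000 = 12.3606 kN/m³.
The plate makes 54° with the vertical, i.e. θ = 90° − 54° = 36° to the horizontal. Measuring y along the incline from the free-surface line, vertical depth h = y·sinθ with sinθ = 0.587785.
The centroid lies 4r/(3π) = 0.594178 m above the diameter, so r − 4r/(3π) = 1.4 − 0.594178 = 0.805822 m below the topmost point, so y_c = 6.4 + 0.805822 = 7.20582 m and h_c = 7.20582 × 0.587785 = 4.23547 m.
A = πr²/2 = π × 1.4²/2 = 3.07876 m².
Resultant F = γ·h_c·A = 12.3606 × 4.23547 × 3.07876 = 161.182 kN.

F ≈ 161.2 kN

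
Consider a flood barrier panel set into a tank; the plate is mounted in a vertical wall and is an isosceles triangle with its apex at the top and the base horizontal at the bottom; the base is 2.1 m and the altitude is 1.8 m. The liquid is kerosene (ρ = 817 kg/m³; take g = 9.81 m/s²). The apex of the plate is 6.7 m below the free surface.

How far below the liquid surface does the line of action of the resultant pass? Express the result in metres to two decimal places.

h_p = 7.92 m

γ = ρg = 817 × 9.81 / 1000 = 8.01477 kN/m³.
With the apex up, the centroid sits 2h/3 = 2 × 1.8/3 = 1.2 m below the apex, so the centroid depth is h_c = 6.7 + 1.2 = 7.9 m.
A = ½ × 2.1 × 1.8 = 1.89 m².
Resultant F = γ·h_c·A = 8.01477 × 7.9 × 1.89 = 119.669 kN.
I_c = b·h³/36 = 2.1 × 1.8³/36 = 0.3402 m⁴.
Centre of pressure: y_p = y_c + I_c/(y_c·A) = 7.9 + 0.3402/(7.9 × 1.89) = 7.9 + 0.0227848 = 7.92278 m along the plane.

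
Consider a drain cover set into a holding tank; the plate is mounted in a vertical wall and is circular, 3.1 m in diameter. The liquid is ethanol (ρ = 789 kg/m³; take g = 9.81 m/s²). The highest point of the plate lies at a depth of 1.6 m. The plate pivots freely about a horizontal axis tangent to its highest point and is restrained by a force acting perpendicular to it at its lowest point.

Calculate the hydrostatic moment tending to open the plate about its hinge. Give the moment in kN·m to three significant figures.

γ = ρg = 789 × 9.81 / 1000 = 7.74009 kN/m³.
The centroid is at the centre, 1.55 m below the top of the plate, so the centroid depth is h_c = 1.6 + 1.55 = 3.15 m.
A = π(1.55)² = 7.54768 m².
Resultant F = γ·h_c·A = 7.74009 × 3.15 × 7.54768 = 184.022 kN.
I_c = πr⁴/4 = π × 1.55⁴/4 = 4.53332 m⁴.
Centre of pressure: y_p = y_c + I_c/(y_c·A) = 3.15 + 4.53332/(3.15 × 7.54768) = 3.15 + 0.190674 = 3.34067 m along the plane.
The resultant acts 1.55 + 0.190674 = 1.74067 m (along the plate) below the hinge at the top edge, so the moment about the hinge is M = F × 1.74067 = 184.022 × 1.74067 = 320.322 kN·m.

M ≈ 320 kN·m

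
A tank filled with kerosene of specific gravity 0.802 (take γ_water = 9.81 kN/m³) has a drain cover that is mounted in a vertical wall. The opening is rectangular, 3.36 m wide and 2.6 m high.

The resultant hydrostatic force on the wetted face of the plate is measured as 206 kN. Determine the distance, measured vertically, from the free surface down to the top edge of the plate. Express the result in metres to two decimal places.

d_top ≈ 1.70 m

γ = 0.802 × 9.81 = 7.86762 kN/m³.
A = 3.36 × 2.6 = 8.736 m².
From F = γ·h_c·A, the centroid depth is h_c = 206/(7.86762 × 8.736) = 2.99717 m.
The centroid lies 2.6/2 = 1.3 m below the top edge, so the top edge sits at h_top = 2.99717 − 1.3 = 1.69717 m below the surface.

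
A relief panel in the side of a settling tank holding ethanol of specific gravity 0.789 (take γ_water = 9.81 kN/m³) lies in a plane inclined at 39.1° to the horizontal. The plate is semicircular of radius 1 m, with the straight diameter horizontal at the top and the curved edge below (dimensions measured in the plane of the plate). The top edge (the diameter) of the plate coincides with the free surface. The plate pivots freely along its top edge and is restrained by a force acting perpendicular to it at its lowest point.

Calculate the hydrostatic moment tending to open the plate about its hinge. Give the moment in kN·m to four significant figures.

γ = 0.789 × 9.81 = 7.74009 kN/m³.
Let θ = 39.1° be the plate's angle to the horizontal; measure y along the incline from where the plane meets the free surface. Vertical depth h = y·sinθ with sinθ = 0.630676.
The centroid of a semicircle lies 4r/(3π) = 0.424413 m from the diameter, here below the top edge, so y_c = 0.424413 m and h_c = 0.424413 × 0.630676 = 0.267667 m.
A = πr²/2 = π × 1²/2 = 1.5708 m².
Resultant F = γ·h_c·A = 7.74009 × 0.267667 × 1.5708 = 3.25433 kN.
I_c = (π/8 − 8/(9π))·r⁴ = 0.109757 × 1⁴ = 0.109757 m⁴.
Centre of pressure: y_p = y_c + I_c/(y_c·A) = 0.424413 + 0.109757/(0.424413 × 1.5708) = 0.424413 + 0.164635 = 0.589048 m along the plane.
The resultant acts 0.424413 + 0.164635 = 0.589048 m (along the plate) below the hinge at the top edge, so the moment about the hinge is M = F × 0.589048 = 3.25433 × 0.589048 = 1.91696 kN·m.

M ≈ 1.917 kN·m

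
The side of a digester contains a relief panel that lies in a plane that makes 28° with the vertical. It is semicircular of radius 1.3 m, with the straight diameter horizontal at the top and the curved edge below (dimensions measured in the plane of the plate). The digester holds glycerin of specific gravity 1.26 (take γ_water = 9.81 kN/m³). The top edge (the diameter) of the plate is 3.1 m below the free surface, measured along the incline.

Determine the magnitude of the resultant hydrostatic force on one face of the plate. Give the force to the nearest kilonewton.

γ = 1.26 × 9.81 = 12.3606 kN/m³.
The plate makes 28° with the vertical, i.e. θ = 90° − 28° = 62° to the horizontal. Measuring y along the incline from the free-surface line, vertical depth h = y·sinθ with sinθ = 0.882948.
The centroid of a semicircle lies 4r/(3π) = 0.551737 m from the diameter, here below the top edge, so y_c = 3.1 + 0.551737 = 3.65174 m and h_c = 3.65174 × 0.882948 = 3.2243 m.
A = πr²/2 = π × 1.3²/2 = 2.65465 m².
Resultant F = γ·h_c·A = 12.3606 × 3.2243 × 2.65465 = 105.799 kN.

F ≈ 106 kN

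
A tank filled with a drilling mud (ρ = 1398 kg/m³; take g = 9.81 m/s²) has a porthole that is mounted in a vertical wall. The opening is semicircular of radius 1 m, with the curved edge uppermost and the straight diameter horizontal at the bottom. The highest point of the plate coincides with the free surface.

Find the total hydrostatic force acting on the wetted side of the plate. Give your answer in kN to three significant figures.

F ≈ 12.4 kN

γ = ρg = 1398 × 9.81 / 1000 = 13.71438 kN/m³.
The centroid lies 4r/(3π) = 0.424413 m above the diameter, so r − 4r/(3π) = 1 − 0.424413 = 0.575587 m below the topmost point, so the centroid depth is h_c = 0.575587 m.
A = πr²/2 = π × 1²/2 = 1.5708 m².
Resultant F = γ·h_c·A = 13.71438 × 0.575587 × 1.5708 = 12.3996 kN.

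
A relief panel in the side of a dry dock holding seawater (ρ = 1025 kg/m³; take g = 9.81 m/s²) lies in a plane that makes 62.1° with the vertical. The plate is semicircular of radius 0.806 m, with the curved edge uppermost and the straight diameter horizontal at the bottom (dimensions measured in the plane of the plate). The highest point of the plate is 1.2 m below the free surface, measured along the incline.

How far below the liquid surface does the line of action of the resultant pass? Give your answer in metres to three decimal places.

γ = ρg = 1025 × 9.81 / 1000 = 10.05525 kN/m³.
The plate makes 62.1° with the vertical, i.e. θ = 90° − 62.1° = 27.9° to the horizontal. Measuring y along the incline from the free-surface line, vertical depth h = y·sinθ with sinθ = 0.467930.
The centroid lies 4r/(3π) = 0.342077 m above the diameter, so r − 4r/(3π) = 0.806 − 0.342077 = 0.463923 m below the topmost point, so y_c = 1.2 + 0.463923 = 1.66392 m and h_c = 1.66392 × 0.467930 = 0.778598 m.
A = πr²/2 = π × 0.806²/2 = 1.02045 m².
Resultant F = γ·h_c·A = 10.05525 × 0.778598 × 1.02045 = 7.9891 kN.
I_c = (π/8 − 8/(9π))·r⁴ = 0.109757 × 0.806⁴ = 0.0463204 m⁴.
Centre of pressure: y_p = y_c + I_c/(y_c·A) = 1.66392 + 0.0463204/(1.66392 × 1.02045) = 1.66392 + 0.0272802 = 1.6912 m along the plane.
Vertically, h_p = y_p·sinθ = 1.6912 × 0.467930 = 0.791363 m.

h_p = 0.791 m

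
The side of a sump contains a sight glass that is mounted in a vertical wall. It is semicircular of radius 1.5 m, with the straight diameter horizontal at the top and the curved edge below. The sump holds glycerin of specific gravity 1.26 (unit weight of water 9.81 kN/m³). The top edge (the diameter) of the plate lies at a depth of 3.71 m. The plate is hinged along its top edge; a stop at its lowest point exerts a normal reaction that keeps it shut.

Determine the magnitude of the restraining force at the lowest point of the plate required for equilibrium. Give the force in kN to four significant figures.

γ = 1.26 × 9.81 = 12.3606 kN/m³.
The centroid of a semicircle lies 4r/(3π) = 0.63662 m from the diameter, here below the top edge, so the centroid depth is h_c = 3.71 + 0.63662 = 4.34662 m.
A = πr²/2 = π × 1.5²/2 = 3.53429 m².
Resultant F = γ·h_c·A = 12.3606 × 4.34662 × 3.53429 = 189.886 kN.
I_c = (π/8 − 8/(9π))·r⁴ = 0.109757 × 1.5⁴ = 0.555645 m⁴.
Centre of pressure: y_p = y_c + I_c/(y_c·A) = 4.34662 + 0.555645/(4.34662 × 3.53429) = 4.34662 + 0.0361696 = 4.38279 m along the plane.
The resultant acts 0.63662 + 0.0361696 = 0.67279 m (along the plate) below the hinge at the top edge, so the moment about the hinge is M = F × 0.67279 = 189.886 × 0.67279 = 127.753 kN·m.
A normal force at the bottom, 1.5 m from the hinge, must supply this moment: P = 127.753/1.5 = 85.1687 kN.

P ≈ 85.17 kN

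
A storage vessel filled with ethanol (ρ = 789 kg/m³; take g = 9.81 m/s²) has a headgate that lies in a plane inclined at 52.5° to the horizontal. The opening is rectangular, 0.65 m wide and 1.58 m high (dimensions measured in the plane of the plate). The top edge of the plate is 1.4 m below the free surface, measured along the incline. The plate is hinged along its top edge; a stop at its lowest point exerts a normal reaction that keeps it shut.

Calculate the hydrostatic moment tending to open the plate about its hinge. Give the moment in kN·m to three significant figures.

γ = ρg = 789 × 9.81 / 1000 = 7.74009 kN/m³.
Let θ = 52.5° be the plate's angle to the horizontal; measure y along the incline from where the plane meets the free surface. Vertical depth h = y·sinθ with sinθ = 0.793353.
The centroid lies 1.58/2 = 0.79 m below the top edge, so y_c = 1.4 + 0.79 = 2.19 m and h_c = 2.19 × 0.793353 = 1.73744 m.
A = 0.65 × 1.58 = 1.027 m².
Resultant F = γ·h_c·A = 7.74009 × 1.73744 × 1.027 = 13.811 kN.
I_c = b·h³/12 = 0.65 × 1.58³/12 = 0.21365 m⁴.
Centre of pressure: y_p = y_c + I_c/(y_c·A) = 2.19 + 0.21365/(2.19 × 1.027) = 2.19 + 0.0949923 = 2.28499 m along the plane.
The resultant acts 0.79 + 0.0949923 = 0.884992 m (along the plate) below the hinge at the top edge, so the moment about the hinge is M = F × 0.884992 = 13.811 × 0.884992 = 12.2226 kN·m.

M ≈ 12.2 kN·m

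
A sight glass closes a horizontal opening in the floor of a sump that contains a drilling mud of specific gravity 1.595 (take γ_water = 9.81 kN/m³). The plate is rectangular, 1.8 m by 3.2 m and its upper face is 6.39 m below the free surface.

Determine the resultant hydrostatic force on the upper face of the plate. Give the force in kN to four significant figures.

F ≈ 575.9 kN

γ = 1.595 × 9.81 = 15.64695 kN/m³.
The plate is horizontal, so pressure is uniform at p = γ·h = 15.64695 × 6.39 = 99.984 kN/m².
A = 1.8 × 3.2 = 5.76 m².
F = p·A = 99.984 × 5.76 = 575.908 kN.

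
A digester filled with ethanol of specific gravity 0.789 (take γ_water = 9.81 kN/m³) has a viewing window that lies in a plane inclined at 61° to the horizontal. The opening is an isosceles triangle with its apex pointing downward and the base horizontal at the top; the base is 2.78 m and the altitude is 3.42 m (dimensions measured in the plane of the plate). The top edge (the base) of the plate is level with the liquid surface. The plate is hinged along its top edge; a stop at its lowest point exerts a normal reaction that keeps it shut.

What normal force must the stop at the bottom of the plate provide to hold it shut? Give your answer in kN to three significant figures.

P ≈ 18.3 kN

γ = 0.789 × 9.81 = 7.74009 kN/m³.
Let θ = 61° be the plate's angle to the horizontal; measure y along the incline from where the plane meets the free surface. Vertical depth h = y·sinθ with sinθ = 0.874620.
With the apex down, the centroid sits h/3 = 3.42/3 = 1.14 m below the base (the top edge), so y_c = 1.14 m and h_c = 1.14 × 0.874620 = 0.997067 m.
A = ½ × 2.78 × 3.42 = 4.7538 m².
Resultant F = γ·h_c·A = 7.74009 × 0.997067 × 4.7538 = 36.6869 kN.
I_c = b·h³/36 = 2.78 × 3.42³/36 = 3.08902 m⁴.
Centre of pressure: y_p = y_c + I_c/(y_c·A) = 1.14 + 3.08902/(1.14 × 4.7538) = 1.14 + 0.57 = 1.71 m along the plane.
The resultant acts 1.14 + 0.57 = 1.71 m (along the plate) below the hinge at the top edge, so the moment about the hinge is M = F × 1.71 = 36.6869 × 1.71 = 62.7346 kN·m.
A normal force at the bottom, 3.42 m from the hinge, must supply this moment: P = 62.7346/3.42 = 18.3435 kN.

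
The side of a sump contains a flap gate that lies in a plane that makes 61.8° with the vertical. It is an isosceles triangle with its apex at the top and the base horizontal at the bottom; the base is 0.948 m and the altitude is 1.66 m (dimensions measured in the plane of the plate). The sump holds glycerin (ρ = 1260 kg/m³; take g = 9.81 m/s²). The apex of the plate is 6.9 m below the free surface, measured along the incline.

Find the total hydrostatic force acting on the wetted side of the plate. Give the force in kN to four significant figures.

F ≈ 36.80 kN

γ = ρg = 1260 × 9.81 / 1000 = 12.3606 kN/m³.
The plate makes 61.8° with the vertical, i.e. θ = 90° − 61.8° = 28.2° to the horizontal. Measuring y along the incline from the free-surface line, vertical depth h = y·sinθ with sinθ = 0.472551.
With the apex up, the centroid sits 2h/3 = 2 × 1.66/3 = 1.10667 m below the apex, so y_c = 6.9 + 1.10667 = 8.00667 m and h_c = 8.00667 × 0.472551 = 3.78356 m.
A = ½ × 0.948 × 1.66 = 0.78684 m².
Resultant F = γ·h_c·A = 12.3606 × 3.78356 × 0.78684 = 36.7982 kN.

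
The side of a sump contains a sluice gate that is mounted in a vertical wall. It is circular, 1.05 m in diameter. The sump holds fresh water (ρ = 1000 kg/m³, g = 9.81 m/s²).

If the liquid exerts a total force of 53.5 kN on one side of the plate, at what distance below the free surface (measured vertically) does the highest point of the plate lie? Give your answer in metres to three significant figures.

γ = ρg = 1000 × 9.81 = 9810 N/m³ = 9.81 kN/m³.
A = π(0.525)² = 0.865901 m².
From F = γ·h_c·A, the centroid depth is h_c = 53.5/(9.81 × 0.865901) = 6.2982 m.
The centroid is at the centre, 0.525 m below the top of the plate, so the highest point sits at h_top = 6.2982 − 0.525 = 5.7732 m below the surface.

d_top ≈ 5.77 m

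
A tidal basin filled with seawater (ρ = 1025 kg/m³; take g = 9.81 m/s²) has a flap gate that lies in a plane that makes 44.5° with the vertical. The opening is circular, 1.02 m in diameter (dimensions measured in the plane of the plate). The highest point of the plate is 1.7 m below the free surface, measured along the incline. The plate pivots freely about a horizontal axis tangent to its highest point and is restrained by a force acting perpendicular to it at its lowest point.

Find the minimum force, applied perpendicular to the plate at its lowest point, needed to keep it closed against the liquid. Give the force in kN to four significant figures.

P ≈ 6.849 kN

γ = ρg = 1025 × 9.81 / 1000 = 10.05525 kN/m³.
The plate makes 44.5° with the vertical, i.e. θ = 90° − 44.5° = 45.5° to the horizontal. Measuring y along the incline from the free-surface line, vertical depth h = y·sinθ with sinθ = 0.713250.
The centroid is at the centre, 0.51 m below the top of the plate, so y_c = 1.7 + 0.51 = 2.21 m and h_c = 2.21 × 0.713250 = 1.57628 m.
A = π(0.51)² = 0.817128 m².
Resultant F = γ·h_c·A = 10.05525 × 1.57628 × 0.817128 = 12.9514 kN.
I_c = πr⁴/4 = π × 0.51⁴/4 = 0.0531338 m⁴.
Centre of pressure: y_p = y_c + I_c/(y_c·A) = 2.21 + 0.0531338/(2.21 × 0.817128) = 2.21 + 0.0294231 = 2.23942 m along the plane.
The resultant acts 0.51 + 0.0294231 = 0.539423 m (along the plate) below the hinge at the top edge, so the moment about the hinge is M = F × 0.539423 = 12.9514 × 0.539423 = 6.98628 kN·m.
A normal force at the bottom, 1.02 m from the hinge, must supply this moment: P = 6.98628/1.02 = 6.84929 kN.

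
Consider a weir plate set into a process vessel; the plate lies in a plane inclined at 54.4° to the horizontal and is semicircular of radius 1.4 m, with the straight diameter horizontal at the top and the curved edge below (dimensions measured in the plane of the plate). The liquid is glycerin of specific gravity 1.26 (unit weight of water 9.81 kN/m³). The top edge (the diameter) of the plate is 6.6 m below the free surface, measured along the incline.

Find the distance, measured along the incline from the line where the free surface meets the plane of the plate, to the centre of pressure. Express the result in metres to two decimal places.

y_p = 7.21 m

γ = 1.26 × 9.81 = 12.3606 kN/m³.
Let θ = 54.4° be the plate's angle to the horizontal; measure y along the incline from where the plane meets the free surface. Vertical depth h = y·sinθ with sinθ = 0.813101.
The centroid of a semicircle lies 4r/(3π) = 0.594178 m from the diameter, here below the top edge, so y_c = 6.6 + 0.594178 = 7.19418 m and h_c = 7.19418 × 0.813101 = 5.84959 m.
A = πr²/2 = π × 1.4²/2 = 3.07876 m².
Resultant F = γ·h_c·A = 12.3606 × 5.84959 × 3.07876 = 222.608 kN.
I_c = (π/8 − 8/(9π))·r⁴ = 0.109757 × 1.4⁴ = 0.421642 m⁴.
Centre of pressure: y_p = y_c + I_c/(y_c·A) = 7.19418 + 0.421642/(7.19418 × 3.07876) = 7.19418 + 0.0190365 = 7.21322 m along the plane.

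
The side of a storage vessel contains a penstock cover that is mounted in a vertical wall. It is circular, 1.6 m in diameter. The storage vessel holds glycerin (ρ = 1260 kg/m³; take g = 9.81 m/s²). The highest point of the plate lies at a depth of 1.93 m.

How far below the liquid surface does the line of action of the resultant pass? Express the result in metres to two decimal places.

h_p = 2.79 m

γ = ρg = 1260 × 9.81 / 1000 = 12.3606 kN/m³.
The centroid is at the centre, 0.8 m below the top of the plate, so the centroid depth is h_c = 1.93 + 0.8 = 2.73 m.
A = π(0.8)² = 2.01062 m².
Resultant F = γ·h_c·A = 12.3606 × 2.73 × 2.01062 = 67.8472 kN.
I_c = πr⁴/4 = π × 0.8⁴/4 = 0.321699 m⁴.
Centre of pressure: y_p = y_c + I_c/(y_c·A) = 2.73 + 0.321699/(2.73 × 2.01062) = 2.73 + 0.058608 = 2.78861 m along the plane.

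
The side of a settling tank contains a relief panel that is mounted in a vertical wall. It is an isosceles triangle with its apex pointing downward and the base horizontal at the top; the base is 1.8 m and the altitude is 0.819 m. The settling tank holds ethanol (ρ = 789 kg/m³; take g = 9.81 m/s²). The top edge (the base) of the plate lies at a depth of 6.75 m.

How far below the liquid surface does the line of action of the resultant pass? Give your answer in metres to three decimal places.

γ = ρg = 789 × 9.81 / 1000 = 7.74009 kN/m³.
With the apex down, the centroid sits h/3 = 0.819/3 = 0.273 m below the base (the top edge), so the centroid depth is h_c = 6.75 + 0.273 = 7.023 m.
A = ½ × 1.8 × 0.819 = 0.7371 m².
Resultant F = γ·h_c·A = 7.74009 × 7.023 × 0.7371 = 40.0678 kN.
I_c = b·h³/36 = 1.8 × 0.819³/36 = 0.0274677 m⁴.
Centre of pressure: y_p = y_c + I_c/(y_c·A) = 7.023 + 0.0274677/(7.023 × 0.7371) = 7.023 + 0.00530607 = 7.02831 m along the plane.

h_p = 7.028 m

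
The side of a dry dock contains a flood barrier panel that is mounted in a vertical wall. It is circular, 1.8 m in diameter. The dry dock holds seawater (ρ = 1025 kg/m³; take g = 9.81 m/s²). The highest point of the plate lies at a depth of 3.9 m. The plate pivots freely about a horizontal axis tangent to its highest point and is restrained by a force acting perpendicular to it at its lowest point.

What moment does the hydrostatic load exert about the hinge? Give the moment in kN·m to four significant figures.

M ≈ 115.7 kN·m

γ = ρg = 1025 × 9.81 / 1000 = 10.05525 kN/m³.
The centroid is at the centre, 0.9 m below the top of the plate, so the centroid depth is h_c = 3.9 + 0.9 = 4.8 m.
A = π(0.9)² = 2.54469 m².
Resultant F = γ·h_c·A = 10.05525 × 4.8 × 2.54469 = 122.82 kN.
I_c = πr⁴/4 = π × 0.9⁴/4 = 0.5153 m⁴.
Centre of pressure: y_p = y_c + I_c/(y_c·A) = 4.8 + 0.5153/(4.8 × 2.54469) = 4.8 + 0.0421875 = 4.84219 m along the plane.
The resultant acts 0.9 + 0.0421875 = 0.942188 m (along the plate) below the hinge at the top edge, so the moment about the hinge is M = F × 0.942188 = 122.82 × 0.942188 = 115.72 kN·m.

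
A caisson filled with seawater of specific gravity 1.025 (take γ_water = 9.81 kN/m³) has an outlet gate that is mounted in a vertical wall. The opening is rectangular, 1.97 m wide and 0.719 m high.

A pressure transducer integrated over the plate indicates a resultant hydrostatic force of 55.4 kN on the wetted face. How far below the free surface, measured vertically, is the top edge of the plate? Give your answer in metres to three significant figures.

γ = 1.025 × 9.81 = 10.05525 kN/m³.
A = 1.97 × 0.719 = 1.41643 m².
From F = γ·h_c·A, the centroid depth is h_c = 55.4/(10.05525 × 1.41643) = 3.88975 m.
The centroid lies 0.719/2 = 0.3595 m below the top edge, so the top edge sits at h_top = 3.88975 − 0.3595 = 3.53025 m below the surface.

d_top ≈ 3.53 m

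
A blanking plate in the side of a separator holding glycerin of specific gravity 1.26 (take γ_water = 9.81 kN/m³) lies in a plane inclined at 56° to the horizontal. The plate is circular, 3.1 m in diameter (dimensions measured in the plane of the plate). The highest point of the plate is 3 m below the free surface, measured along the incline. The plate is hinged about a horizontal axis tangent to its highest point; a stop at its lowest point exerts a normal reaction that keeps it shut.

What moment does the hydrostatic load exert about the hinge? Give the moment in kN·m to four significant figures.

M ≈ 591.9 kN·m

γ = 1.26 × 9.81 = 12.3606 kN/m³.
Let θ = 56° be the plate's angle to the horizontal; measure y along the incline from where the plane meets the free surface. Vertical depth h = y·sinθ with sinθ = 0.829038.
The centroid is at the centre, 1.55 m below the top of the plate, so y_c = 3 + 1.55 = 4.55 m and h_c = 4.55 × 0.829038 = 3.77212 m.
A = π(1.55)² = 7.54768 m².
Resultant F = γ·h_c·A = 12.3606 × 3.77212 × 7.54768 = 351.916 kN.
I_c = πr⁴/4 = π × 1.55⁴/4 = 4.53332 m⁴.
Centre of pressure: y_p = y_c + I_c/(y_c·A) = 4.55 + 4.53332/(4.55 × 7.54768) = 4.55 + 0.132005 = 4.68201 m along the plane.
The resultant acts 1.55 + 0.132005 = 1.682 m (along the plate) below the hinge at the top edge, so the moment about the hinge is M = F × 1.682 = 351.916 × 1.682 = 591.923 kN·m.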